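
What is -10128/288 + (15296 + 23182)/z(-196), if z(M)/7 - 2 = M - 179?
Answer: -781789/15666 ≈ -49.904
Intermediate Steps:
z(M) = -1239 + 7*M (z(M) = 14 + 7*(M - 179) = 14 + 7*(-179 + M) = 14 + (-1253 + 7*M) = -1239 + 7*M)
-10128/288 + (15296 + 23182)/z(-196) = -10128/288 + (15296 + 23182)/(-1239 + 7*(-196)) = -10128*1/288 + 38478/(-1239 - 1372) = -211/6 + 38478/(-2611) = -211/6 + 38478*(-1/2611) = -211/6 - 38478/2611 = -781789/15666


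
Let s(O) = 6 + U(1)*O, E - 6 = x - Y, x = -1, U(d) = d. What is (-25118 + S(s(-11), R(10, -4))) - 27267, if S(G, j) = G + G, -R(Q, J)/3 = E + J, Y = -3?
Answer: -52395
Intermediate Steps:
E = 8 (E = 6 + (-1 - 1*(-3)) = 6 + (-1 + 3) = 6 + 2 = 8)
R(Q, J) = -24 - 3*J (R(Q, J) = -3*(8 + J) = -24 - 3*J)
s(O) = 6 + O (s(O) = 6 + 1*O = 6 + O)
S(G, j) = 2*G
(-25118 + S(s(-11), R(10, -4))) - 27267 = (-25118 + 2*(6 - 11)) - 27267 = (-25118 + 2*(-5)) - 27267 = (-25118 - 10) - 27267 = -25128 - 27267 = -52395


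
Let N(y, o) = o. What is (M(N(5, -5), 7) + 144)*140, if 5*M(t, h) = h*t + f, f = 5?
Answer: 19320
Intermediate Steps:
M(t, h) = 1 + h*t/5 (M(t, h) = (h*t + 5)/5 = (5 + h*t)/5 = 1 + h*t/5)
(M(N(5, -5), 7) + 144)*140 = ((1 + (⅕)*7*(-5)) + 144)*140 = ((1 - 7) + 144)*140 = (-6 + 144)*140 = 138*140 = 19320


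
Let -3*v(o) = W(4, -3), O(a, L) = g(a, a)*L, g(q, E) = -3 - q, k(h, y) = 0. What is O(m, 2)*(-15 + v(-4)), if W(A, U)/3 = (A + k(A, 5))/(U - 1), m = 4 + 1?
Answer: 224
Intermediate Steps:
m = 5
O(a, L) = L*(-3 - a) (O(a, L) = (-3 - a)*L = L*(-3 - a))
W(A, U) = 3*A/(-1 + U) (W(A, U) = 3*((A + 0)/(U - 1)) = 3*(A/(-1 + U)) = 3*A/(-1 + U))
v(o) = 1 (v(o) = -4/(-1 - 3) = -4/(-4) = -4*(-1)/4 = -1/3*(-3) = 1)
O(m, 2)*(-15 + v(-4)) = (-1*2*(3 + 5))*(-15 + 1) = -1*2*8*(-14) = -16*(-14) = 224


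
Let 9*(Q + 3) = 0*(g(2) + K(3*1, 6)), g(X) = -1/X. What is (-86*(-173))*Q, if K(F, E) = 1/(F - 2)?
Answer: -44634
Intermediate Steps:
K(F, E) = 1/(-2 + F)
Q = -3 (Q = -3 + (0*(-1/2 + 1/(-2 + 3*1)))/9 = -3 + (0*(-1*1/2 + 1/(-2 + 3)))/9 = -3 + (0*(-1/2 + 1/1))/9 = -3 + (0*(-1/2 + 1))/9 = -3 + (0*(1/2))/9 = -3 + (1/9)*0 = -3 + 0 = -3)
(-86*(-173))*Q = -86*(-173)*(-3) = 14878*(-3) = -44634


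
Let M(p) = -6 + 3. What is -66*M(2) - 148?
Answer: 50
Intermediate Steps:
M(p) = -3
-66*M(2) - 148 = -66*(-3) - 148 = 198 - 148 = 50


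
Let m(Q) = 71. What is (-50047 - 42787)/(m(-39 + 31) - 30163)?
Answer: 46417/15046 ≈ 3.0850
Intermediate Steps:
(-50047 - 42787)/(m(-39 + 31) - 30163) = (-50047 - 42787)/(71 - 30163) = -92834/(-30092) = -92834*(-1/30092) = 46417/15046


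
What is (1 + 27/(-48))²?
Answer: 49/256 ≈ 0.19141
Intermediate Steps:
(1 + 27/(-48))² = (1 + 27*(-1/48))² = (1 - 9/16)² = (7/16)² = 49/256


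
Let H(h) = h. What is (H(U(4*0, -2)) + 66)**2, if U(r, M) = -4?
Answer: 3844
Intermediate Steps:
(H(U(4*0, -2)) + 66)**2 = (-4 + 66)**2 = 62**2 = 3844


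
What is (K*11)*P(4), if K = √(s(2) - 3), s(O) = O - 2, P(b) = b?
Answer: 44*I*√3 ≈ 76.21*I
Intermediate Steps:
s(O) = -2 + O
K = I*√3 (K = √((-2 + 2) - 3) = √(0 - 3) = √(-3) = I*√3 ≈ 1.732*I)
(K*11)*P(4) = ((I*√3)*11)*4 = (11*I*√3)*4 = 44*I*√3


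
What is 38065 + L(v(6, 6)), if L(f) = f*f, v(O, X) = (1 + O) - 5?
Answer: 38069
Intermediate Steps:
v(O, X) = -4 + O
L(f) = f²
38065 + L(v(6, 6)) = 38065 + (-4 + 6)² = 38065 + 2² = 38065 + 4 = 38069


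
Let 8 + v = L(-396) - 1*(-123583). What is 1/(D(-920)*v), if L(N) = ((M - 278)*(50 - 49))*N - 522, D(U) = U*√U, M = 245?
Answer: I*√230/57606407200 ≈ 2.6326e-10*I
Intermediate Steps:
D(U) = U^(3/2)
L(N) = -522 - 33*N (L(N) = ((245 - 278)*(50 - 49))*N - 522 = (-33*1)*N - 522 = -33*N - 522 = -522 - 33*N)
v = 136121 (v = -8 + ((-522 - 33*(-396)) - 1*(-123583)) = -8 + ((-522 + 13068) + 123583) = -8 + (12546 + 123583) = -8 + 136129 = 136121)
1/(D(-920)*v) = 1/((-920)^(3/2)*136121) = (1/136121)/(-1840*I*√230) = (I*√230/423200)*(1/136121) = I*√230/57606407200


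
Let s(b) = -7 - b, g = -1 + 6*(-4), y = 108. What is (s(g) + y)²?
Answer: 15876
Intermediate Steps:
g = -25 (g = -1 - 24 = -25)
(s(g) + y)² = ((-7 - 1*(-25)) + 108)² = ((-7 + 25) + 108)² = (18 + 108)² = 126² = 15876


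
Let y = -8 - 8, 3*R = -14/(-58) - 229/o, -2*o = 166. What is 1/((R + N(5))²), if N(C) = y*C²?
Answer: 52142841/8301186667684 ≈ 6.2814e-6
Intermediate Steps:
o = -83 (o = -½*166 = -83)
R = 7222/7221 (R = (-14/(-58) - 229/(-83))/3 = (-14*(-1/58) - 229*(-1/83))/3 = (7/29 + 229/83)/3 = (⅓)*(7222/2407) = 7222/7221 ≈ 1.0001)
y = -16
N(C) = -16*C²
1/((R + N(5))²) = 1/((7222/7221 - 16*5²)²) = 1/((7222/7221 - 16*25)²) = 1/((7222/7221 - 400)²) = 1/((-2881178/7221)²) = 1/(8301186667684/52142841) = 52142841/8301186667684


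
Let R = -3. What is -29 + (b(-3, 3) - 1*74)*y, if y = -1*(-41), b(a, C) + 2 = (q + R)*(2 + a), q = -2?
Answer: -2940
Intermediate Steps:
b(a, C) = -12 - 5*a (b(a, C) = -2 + (-2 - 3)*(2 + a) = -2 - 5*(2 + a) = -2 + (-10 - 5*a) = -12 - 5*a)
y = 41
-29 + (b(-3, 3) - 1*74)*y = -29 + ((-12 - 5*(-3)) - 1*74)*41 = -29 + ((-12 + 15) - 74)*41 = -29 + (3 - 74)*41 = -29 - 71*41 = -29 - 2911 = -2940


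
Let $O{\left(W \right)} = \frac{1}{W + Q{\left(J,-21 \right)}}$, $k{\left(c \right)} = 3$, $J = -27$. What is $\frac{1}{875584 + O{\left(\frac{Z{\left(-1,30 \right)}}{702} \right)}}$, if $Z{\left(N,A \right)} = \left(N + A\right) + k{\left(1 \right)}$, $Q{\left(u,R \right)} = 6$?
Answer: $\frac{2122}{1857989599} \approx 1.1421 \cdot 10^{-6}$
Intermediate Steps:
$Z{\left(N,A \right)} = 3 + A + N$ ($Z{\left(N,A \right)} = \left(N + A\right) + 3 = \left(A + N\right) + 3 = 3 + A + N$)
$O{\left(W \right)} = \frac{1}{6 + W}$ ($O{\left(W \right)} = \frac{1}{W + 6} = \frac{1}{6 + W}$)
$\frac{1}{875584 + O{\left(\frac{Z{\left(-1,30 \right)}}{702} \right)}} = \frac{1}{875584 + \frac{1}{6 + \frac{3 + 30 - 1}{702}}} = \frac{1}{875584 + \frac{1}{6 + 32 \cdot \frac{1}{702}}} = \frac{1}{875584 + \frac{1}{6 + \frac{16}{351}}} = \frac{1}{875584 + \frac{1}{\frac{2122}{351}}} = \frac{1}{875584 + \frac{351}{2122}} = \frac{1}{\frac{1857989599}{2122}} = \frac{2122}{1857989599}$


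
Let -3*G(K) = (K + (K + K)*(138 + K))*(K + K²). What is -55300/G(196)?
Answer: 1975/60273332 ≈ 3.2767e-5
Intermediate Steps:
G(K) = -(K + K²)*(K + 2*K*(138 + K))/3 (G(K) = -(K + (K + K)*(138 + K))*(K + K²)/3 = -(K + (2*K)*(138 + K))*(K + K²)/3 = -(K + 2*K*(138 + K))*(K + K²)/3 = -(K + K²)*(K + 2*K*(138 + K))/3)
-55300/G(196) = -55300*3/(38416*(-277 - 279*196 - 2*196²)) = -55300*3/(38416*(-277 - 54684 - 2*38416)) = -55300*3/(38416*(-277 - 54684 - 76832)) = -55300/((⅓)*38416*(-131793)) = -55300/(-1687653296) = -55300*(-1/1687653296) = 1975/60273332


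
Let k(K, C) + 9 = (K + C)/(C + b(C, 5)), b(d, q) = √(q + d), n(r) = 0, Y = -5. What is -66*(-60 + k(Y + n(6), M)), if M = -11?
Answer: 566742/127 - 1056*I*√6/127 ≈ 4462.5 - 20.367*I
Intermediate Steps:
b(d, q) = √(d + q)
k(K, C) = -9 + (C + K)/(C + √(5 + C)) (k(K, C) = -9 + (K + C)/(C + √(C + 5)) = -9 + (C + K)/(C + √(5 + C)))
-66*(-60 + k(Y + n(6), M)) = -66*(-60 + ((-5 + 0) - 9*√(5 - 11) - 8*(-11))/(-11 + √(5 - 11))) = -66*(-60 + (-5 - 9*I*√6 + 88)/(-11 + √(-6))) = -66*(-60 + (-5 - 9*I*√6 + 88)/(-11 + I*√6)) = -66*(-60 + (83 - 9*I*√6)/(-11 + I*√6)) = 3960 - 66*(83 - 9*I*√6)/(-11 + I*√6)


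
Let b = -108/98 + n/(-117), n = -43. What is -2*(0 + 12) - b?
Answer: -133381/5733 ≈ -23.265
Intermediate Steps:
b = -4211/5733 (b = -108/98 - 43/(-117) = -108*1/98 - 43*(-1/117) = -54/49 + 43/117 = -4211/5733 ≈ -0.73452)
-2*(0 + 12) - b = -2*(0 + 12) - 1*(-4211/5733) = -2*12 + 4211/5733 = -24 + 4211/5733 = -133381/5733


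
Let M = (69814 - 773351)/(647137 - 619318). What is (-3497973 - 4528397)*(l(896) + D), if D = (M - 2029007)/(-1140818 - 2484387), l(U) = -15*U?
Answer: 197793380779728251020/1833628689 ≈ 1.0787e+11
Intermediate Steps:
M = -703537/27819 ≈ -25.290
D = 11289129854/20169915579 (D = (-703537/27819 - 2029007)/(-1140818 - 2484387) = -56445649270/27819/(-3625205) = -56445649270/27819*(-1/3625205) = 11289129854/20169915579 ≈ 0.55970)
(-3497973 - 4528397)*(l(896) + D) = (-3497973 - 4528397)*(-15*896 + 11289129854/20169915579) = -8026370*(-13440 + 11289129854/20169915579) = -8026370*(-271072376251906/20169915579) = 197793380779728251020/1833628689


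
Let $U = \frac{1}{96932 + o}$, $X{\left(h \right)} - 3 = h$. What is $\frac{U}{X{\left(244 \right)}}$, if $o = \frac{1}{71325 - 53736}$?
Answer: $\frac{1353}{32393802031} \approx 4.1767 \cdot 10^{-8}$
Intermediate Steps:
$X{\left(h \right)} = 3 + h$
$o = \frac{1}{17589} \approx 5.6854 \cdot 10^{-5}$
$U = \frac{17589}{1704936949}$ ($U = \frac{1}{96932 + \frac{1}{17589}} = \frac{1}{\frac{1704936949}{17589}} = \frac{17589}{1704936949} \approx 1.0317 \cdot 10^{-5}$)
$\frac{U}{X{\left(244 \right)}} = \frac{17589}{1704936949 \left(3 + 244\right)} = \frac{17589}{1704936949 \cdot 247} = \frac{17589}{1704936949} \cdot \frac{1}{247} = \frac{1353}{32393802031}$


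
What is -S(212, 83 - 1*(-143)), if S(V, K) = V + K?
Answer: -438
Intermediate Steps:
S(V, K) = K + V
-S(212, 83 - 1*(-143)) = -((83 - 1*(-143)) + 212) = -((83 + 143) + 212) = -(226 + 212) = -1*438 = -438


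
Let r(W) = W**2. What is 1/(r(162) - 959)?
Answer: 1/25285 ≈ 3.9549e-5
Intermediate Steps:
1/(r(162) - 959) = 1/(162**2 - 959) = 1/(26244 - 959) = 1/25285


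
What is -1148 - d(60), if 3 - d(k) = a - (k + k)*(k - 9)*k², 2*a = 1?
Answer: -44066301/2 ≈ -2.2033e+7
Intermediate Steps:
a = ½ (a = (½)*1 = ½ ≈ 0.50000)
d(k) = 5/2 + 2*k³*(-9 + k) (d(k) = 3 - (½ - (k + k)*(k - 9)*k²) = 3 - (½ - (2*k)*(-9 + k)*k²) = 3 - (½ - 2*k*(-9 + k)*k²) = 3 - (½ - 2*k³*(-9 + k)) = 3 + (-½ + 2*k³*(-9 + k)) = 5/2 + 2*k³*(-9 + k))
-1148 - d(60) = -1148 - (5/2 - 18*60³ + 2*60⁴) = -1148 - (5/2 - 18*216000 + 2*12960000) = -1148 - (5/2 - 3888000 + 25920000) = -1148 - 1*44064005/2 = -1148 - 44064005/2 = -44066301/2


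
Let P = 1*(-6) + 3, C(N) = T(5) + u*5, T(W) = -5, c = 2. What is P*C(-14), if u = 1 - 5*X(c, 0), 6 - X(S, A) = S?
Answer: 300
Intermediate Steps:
X(S, A) = 6 - S
u = -19 (u = 1 - 5*(6 - 1*2) = 1 - 5*(6 - 2) = 1 - 5*4 = 1 - 20 = -19)
C(N) = -100 (C(N) = -5 - 19*5 = -5 - 95 = -100)
P = -3 (P = -6 + 3 = -3)
P*C(-14) = -3*(-100) = 300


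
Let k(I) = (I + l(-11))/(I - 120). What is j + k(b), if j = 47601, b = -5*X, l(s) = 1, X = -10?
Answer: 3332019/70 ≈ 47600.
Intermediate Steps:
b = 50 (b = -5*(-10) = 50)
k(I) = (1 + I)/(-120 + I) (k(I) = (I + 1)/(I - 120) = (1 + I)/(-120 + I))
j + k(b) = 47601 + (1 + 50)/(-120 + 50) = 47601 + 51/(-70) = 47601 - 1/70*51 = 47601 - 51/70 = 3332019/70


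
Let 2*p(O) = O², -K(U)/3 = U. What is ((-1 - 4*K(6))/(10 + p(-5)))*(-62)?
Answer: -8804/45 ≈ -195.64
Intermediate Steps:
K(U) = -3*U
p(O) = O²/2
((-1 - 4*K(6))/(10 + p(-5)))*(-62) = ((-1 - (-12)*6)/(10 + (½)*(-5)²))*(-62) = ((-1 - 4*(-18))/(10 + (½)*25))*(-62) = ((-1 + 72)/(10 + 25/2))*(-62) = (71/(45/2))*(-62) = (71*(2/45))*(-62) = (142/45)*(-62) = -8804/45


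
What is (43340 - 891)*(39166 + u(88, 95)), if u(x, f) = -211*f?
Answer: 811667329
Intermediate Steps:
(43340 - 891)*(39166 + u(88, 95)) = (43340 - 891)*(39166 - 211*95) = 42449*(39166 - 20045) = 42449*19121 = 811667329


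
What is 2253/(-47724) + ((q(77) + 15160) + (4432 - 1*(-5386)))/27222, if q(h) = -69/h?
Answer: 4836781267/5557443892 ≈ 0.87033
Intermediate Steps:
2253/(-47724) + ((q(77) + 15160) + (4432 - 1*(-5386)))/27222 = 2253/(-47724) + ((-69/77 + 15160) + (4432 - 1*(-5386)))/27222 = 2253*(-1/47724) + ((-69*1/77 + 15160) + (4432 + 5386))*(1/27222) = -751/15908 + ((-69/77 + 15160) + 9818)*(1/27222) = -751/15908 + (1167251/77 + 9818)*(1/27222) = -751/15908 + (1923237/77)*(1/27222) = -751/15908 + 641079/698698 = 4836781267/5557443892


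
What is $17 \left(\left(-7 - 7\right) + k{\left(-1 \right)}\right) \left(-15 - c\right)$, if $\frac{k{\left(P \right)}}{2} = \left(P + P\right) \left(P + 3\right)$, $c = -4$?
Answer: $4114$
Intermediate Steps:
$k{\left(P \right)} = 4 P \left(3 + P\right)$ ($k{\left(P \right)} = 2 \left(P + P\right) \left(P + 3\right) = 2 \cdot 2 P \left(3 + P\right) = 4 P \left(3 + P\right)$)
$17 \left(\left(-7 - 7\right) + k{\left(-1 \right)}\right) \left(-15 - c\right) = 17 \left(\left(-7 - 7\right) + 4 \left(-1\right) \left(3 - 1\right)\right) \left(-15 - -4\right) = 17 \left(-14 + 4 \left(-1\right) 2\right) \left(-15 + 4\right) = 17 \left(-14 - 8\right) \left(-11\right) = 17 \left(-22\right) \left(-11\right) = \left(-374\right) \left(-11\right) = 4114$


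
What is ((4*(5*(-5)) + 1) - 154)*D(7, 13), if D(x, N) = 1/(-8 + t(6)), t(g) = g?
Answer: 253/2 ≈ 126.50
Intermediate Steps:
D(x, N) = -½ (D(x, N) = 1/(-8 + 6) = 1/(-2) = -½)
((4*(5*(-5)) + 1) - 154)*D(7, 13) = ((4*(5*(-5)) + 1) - 154)*(-½) = ((4*(-25) + 1) - 154)*(-½) = ((-100 + 1) - 154)*(-½) = (-99 - 154)*(-½) = -253*(-½) = 253/2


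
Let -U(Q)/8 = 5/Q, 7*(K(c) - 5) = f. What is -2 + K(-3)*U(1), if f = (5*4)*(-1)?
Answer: -614/7 ≈ -87.714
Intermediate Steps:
f = -20 (f = 20*(-1) = -20)
K(c) = 15/7 (K(c) = 5 + (⅐)*(-20) = 5 - 20/7 = 15/7)
U(Q) = -40/Q
-2 + K(-3)*U(1) = -2 + 15*(-40/1)/7 = -2 + 15*(-40*1)/7 = -2 + (15/7)*(-40) = -2 - 600/7 = -614/7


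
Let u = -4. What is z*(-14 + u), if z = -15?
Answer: 270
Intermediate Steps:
z*(-14 + u) = -15*(-14 - 4) = -15*(-18) = 270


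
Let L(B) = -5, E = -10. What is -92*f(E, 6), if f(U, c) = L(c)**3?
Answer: 11500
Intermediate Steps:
f(U, c) = -125 (f(U, c) = (-5)**3 = -125)
-92*f(E, 6) = -92*(-125) = 11500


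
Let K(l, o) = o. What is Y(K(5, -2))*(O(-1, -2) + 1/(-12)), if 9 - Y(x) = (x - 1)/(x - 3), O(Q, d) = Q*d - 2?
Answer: -7/10 ≈ -0.70000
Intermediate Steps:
O(Q, d) = -2 + Q*d
Y(x) = 9 - (-1 + x)/(-3 + x) (Y(x) = 9 - (x - 1)/(x - 3) = 9 - (-1 + x)/(-3 + x))
Y(K(5, -2))*(O(-1, -2) + 1/(-12)) = (2*(-13 + 4*(-2))/(-3 - 2))*((-2 - 1*(-2)) + 1/(-12)) = (2*(-13 - 8)/(-5))*((-2 + 2) - 1/12) = (2*(-1/5)*(-21))*(0 - 1/12) = (42/5)*(-1/12) = -7/10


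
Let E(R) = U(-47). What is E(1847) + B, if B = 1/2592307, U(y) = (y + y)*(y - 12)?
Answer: 14376934623/2592307 ≈ 5546.0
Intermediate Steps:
U(y) = 2*y*(-12 + y) (U(y) = (2*y)*(-12 + y) = 2*y*(-12 + y))
E(R) = 5546 (E(R) = 2*(-47)*(-12 - 47) = 2*(-47)*(-59) = 5546)
B = 1/2592307 ≈ 3.8576e-7
E(1847) + B = 5546 + 1/2592307 = 14376934623/2592307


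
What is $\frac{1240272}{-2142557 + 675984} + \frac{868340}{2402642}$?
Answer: $- \frac{77565709082}{160165903903} \approx -0.48428$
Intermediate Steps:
$\frac{1240272}{-2142557 + 675984} + \frac{868340}{2402642} = \frac{1240272}{-1466573} + 868340 \cdot \frac{1}{2402642} = 1240272 \left(- \frac{1}{1466573}\right) + \frac{39470}{109211} = - \frac{1240272}{1466573} + \frac{39470}{109211} = - \frac{77565709082}{160165903903}$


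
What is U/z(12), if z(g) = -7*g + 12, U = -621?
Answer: 69/8 ≈ 8.6250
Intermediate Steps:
z(g) = 12 - 7*g
U/z(12) = -621/(12 - 7*12) = -621/(12 - 84) = -621/(-72) = -621*(-1/72) = 69/8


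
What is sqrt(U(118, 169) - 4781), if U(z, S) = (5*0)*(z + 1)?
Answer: I*sqrt(4781) ≈ 69.145*I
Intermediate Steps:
U(z, S) = 0 (U(z, S) = 0*(1 + z) = 0)
sqrt(U(118, 169) - 4781) = sqrt(0 - 4781) = sqrt(-4781) = I*sqrt(4781)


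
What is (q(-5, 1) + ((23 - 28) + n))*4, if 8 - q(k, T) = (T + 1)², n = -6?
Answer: -28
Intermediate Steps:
q(k, T) = 8 - (1 + T)² (q(k, T) = 8 - (T + 1)² = 8 - (1 + T)²)
(q(-5, 1) + ((23 - 28) + n))*4 = ((8 - (1 + 1)²) + ((23 - 28) - 6))*4 = ((8 - 1*2²) + (-5 - 6))*4 = ((8 - 1*4) - 11)*4 = ((8 - 4) - 11)*4 = (4 - 11)*4 = -7*4 = -28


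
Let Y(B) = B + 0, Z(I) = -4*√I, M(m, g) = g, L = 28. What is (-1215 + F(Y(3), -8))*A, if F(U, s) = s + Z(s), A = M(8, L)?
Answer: -34244 - 224*I*√2 ≈ -34244.0 - 316.78*I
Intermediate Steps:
A = 28
Y(B) = B
F(U, s) = s - 4*√s
(-1215 + F(Y(3), -8))*A = (-1215 + (-8 - 8*I*√2))*28 = (-1223 - 8*I*√2)*28 = -34244 - 224*I*√2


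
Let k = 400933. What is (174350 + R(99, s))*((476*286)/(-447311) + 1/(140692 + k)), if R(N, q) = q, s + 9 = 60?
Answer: -12859320601575289/242274820375 ≈ -53077.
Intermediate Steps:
s = 51 (s = -9 + 60 = 51)
(174350 + R(99, s))*((476*286)/(-447311) + 1/(140692 + k)) = (174350 + 51)*((476*286)/(-447311) + 1/(140692 + 400933)) = 174401*(136136*(-1/447311) + 1/541625) = 174401*(-136136/447311 + 1/541625) = 174401*(-73734213689/242274820375) = -12859320601575289/242274820375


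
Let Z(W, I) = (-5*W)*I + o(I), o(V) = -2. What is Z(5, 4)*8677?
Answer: -885054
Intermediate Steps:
Z(W, I) = -2 - 5*I*W (Z(W, I) = (-5*W)*I - 2 = -5*I*W - 2 = -2 - 5*I*W)
Z(5, 4)*8677 = (-2 - 5*4*5)*8677 = (-2 - 100)*8677 = -102*8677 = -885054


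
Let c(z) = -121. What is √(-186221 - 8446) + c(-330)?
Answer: -121 + I*√194667 ≈ -121.0 + 441.21*I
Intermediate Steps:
√(-186221 - 8446) + c(-330) = √(-186221 - 8446) - 121 = √(-194667) - 121 = I*√194667 - 121 = -121 + I*√194667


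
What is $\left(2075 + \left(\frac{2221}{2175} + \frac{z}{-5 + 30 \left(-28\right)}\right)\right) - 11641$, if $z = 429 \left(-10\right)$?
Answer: $- \frac{270306227}{28275} \approx -9559.9$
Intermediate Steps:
$z = -4290$
$\left(2075 + \left(\frac{2221}{2175} + \frac{z}{-5 + 30 \left(-28\right)}\right)\right) - 11641 = \left(2075 - \left(- \frac{2221}{2175} + \frac{4290}{-5 + 30 \left(-28\right)}\right)\right) - 11641 = \left(2075 - \left(- \frac{2221}{2175} + \frac{4290}{-5 - 840}\right)\right) - 11641 = \left(2075 - \left(- \frac{2221}{2175} + \frac{4290}{-845}\right)\right) - 11641 = \left(2075 + \left(\frac{2221}{2175} - - \frac{66}{13}\right)\right) - 11641 = \left(2075 + \left(\frac{2221}{2175} + \frac{66}{13}\right)\right) - 11641 = \left(2075 + \frac{172423}{28275}\right) - 11641 = \frac{58843048}{28275} - 11641 = - \frac{270306227}{28275}$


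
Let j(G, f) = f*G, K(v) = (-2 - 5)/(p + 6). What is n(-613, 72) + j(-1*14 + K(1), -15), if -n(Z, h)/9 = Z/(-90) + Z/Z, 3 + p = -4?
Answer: 347/10 ≈ 34.700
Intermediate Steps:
p = -7 (p = -3 - 4 = -7)
K(v) = 7 (K(v) = (-2 - 5)/(-7 + 6) = -7/(-1) = -7*(-1) = 7)
j(G, f) = G*f
n(Z, h) = -9 + Z/10 (n(Z, h) = -9*(Z/(-90) + Z/Z) = -9*(Z*(-1/90) + 1) = -9*(-Z/90 + 1) = -9*(1 - Z/90) = -9 + Z/10)
n(-613, 72) + j(-1*14 + K(1), -15) = (-9 + (⅒)*(-613)) + (-1*14 + 7)*(-15) = (-9 - 613/10) + (-14 + 7)*(-15) = -703/10 - 7*(-15) = -703/10 + 105 = 347/10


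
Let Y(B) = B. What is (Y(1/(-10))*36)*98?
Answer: -1764/5 ≈ -352.80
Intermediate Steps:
(Y(1/(-10))*36)*98 = (36/(-10))*98 = -1/10*36*98 = -18/5*98 = -1764/5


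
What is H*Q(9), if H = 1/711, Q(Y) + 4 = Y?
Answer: 5/711 ≈ 0.0070323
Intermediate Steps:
Q(Y) = -4 + Y
H = 1/711 ≈ 0.0014065
H*Q(9) = (-4 + 9)/711 = (1/711)*5 = 5/711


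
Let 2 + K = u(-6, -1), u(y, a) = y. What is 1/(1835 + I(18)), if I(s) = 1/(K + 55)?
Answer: 47/86246 ≈ 0.00054495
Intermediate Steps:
K = -8 (K = -2 - 6 = -8)
I(s) = 1/47 (I(s) = 1/(-8 + 55) = 1/47)
1/(1835 + I(18)) = 1/(1835 + 1/47) = 1/(86246/47) = 47/86246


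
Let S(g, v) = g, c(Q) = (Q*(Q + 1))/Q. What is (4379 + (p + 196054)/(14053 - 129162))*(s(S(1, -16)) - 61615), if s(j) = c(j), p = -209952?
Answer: -31057647465117/115109 ≈ -2.6981e+8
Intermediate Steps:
c(Q) = 1 + Q (c(Q) = (Q*(1 + Q))/Q = 1 + Q)
s(j) = 1 + j
(4379 + (p + 196054)/(14053 - 129162))*(s(S(1, -16)) - 61615) = (4379 + (-209952 + 196054)/(14053 - 129162))*((1 + 1) - 61615) = (4379 - 13898/(-115109))*(2 - 61615) = (4379 - 13898*(-1/115109))*(-61613) = (4379 + 13898/115109)*(-61613) = (504076209/115109)*(-61613) = -31057647465117/115109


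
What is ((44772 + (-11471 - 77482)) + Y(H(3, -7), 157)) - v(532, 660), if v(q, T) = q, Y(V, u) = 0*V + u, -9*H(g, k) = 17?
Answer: -44556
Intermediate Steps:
H(g, k) = -17/9 (H(g, k) = -⅑*17 = -17/9)
Y(V, u) = u (Y(V, u) = 0 + u = u)
((44772 + (-11471 - 77482)) + Y(H(3, -7), 157)) - v(532, 660) = ((44772 + (-11471 - 77482)) + 157) - 1*532 = ((44772 - 88953) + 157) - 532 = (-44181 + 157) - 532 = -44024 - 532 = -44556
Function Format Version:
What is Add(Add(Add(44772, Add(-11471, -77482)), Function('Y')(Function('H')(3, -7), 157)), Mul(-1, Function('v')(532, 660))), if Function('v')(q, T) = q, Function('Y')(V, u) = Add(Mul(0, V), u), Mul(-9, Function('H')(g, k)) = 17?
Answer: -44556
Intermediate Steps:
Function('H')(g, k) = Rational(-17, 9) (Function('H')(g, k) = Mul(Rational(-1, 9), 17) = Rational(-17, 9))
Function('Y')(V, u) = u (Function('Y')(V, u) = Add(0, u) = u)
Add(Add(Add(44772, Add(-11471, -77482)), Function('Y')(Function('H')(3, -7), 157)), Mul(-1, Function('v')(532, 660))) = Add(Add(Add(44772, Add(-11471, -77482)), 157), Mul(-1, 532)) = Add(Add(Add(44772, -88953), 157), -532) = Add(Add(-44181, 157), -532) = Add(-44024, -532) = -44556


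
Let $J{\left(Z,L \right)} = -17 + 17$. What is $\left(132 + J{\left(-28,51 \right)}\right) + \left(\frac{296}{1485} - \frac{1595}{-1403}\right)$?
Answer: $\frac{277799923}{2083455} \approx 133.34$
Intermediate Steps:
$J{\left(Z,L \right)} = 0$
$\left(132 + J{\left(-28,51 \right)}\right) + \left(\frac{296}{1485} - \frac{1595}{-1403}\right) = \left(132 + 0\right) + \left(\frac{296}{1485} - \frac{1595}{-1403}\right) = 132 + \left(296 \cdot \frac{1}{1485} - - \frac{1595}{1403}\right) = 132 + \left(\frac{296}{1485} + \frac{1595}{1403}\right) = 132 + \frac{2783863}{2083455} = \frac{277799923}{2083455}$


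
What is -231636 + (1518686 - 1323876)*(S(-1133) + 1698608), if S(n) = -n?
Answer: 331126312574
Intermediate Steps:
-231636 + (1518686 - 1323876)*(S(-1133) + 1698608) = -231636 + (1518686 - 1323876)*(-1*(-1133) + 1698608) = -231636 + 194810*(1133 + 1698608) = -231636 + 194810*1699741 = -231636 + 331126544210 = 331126312574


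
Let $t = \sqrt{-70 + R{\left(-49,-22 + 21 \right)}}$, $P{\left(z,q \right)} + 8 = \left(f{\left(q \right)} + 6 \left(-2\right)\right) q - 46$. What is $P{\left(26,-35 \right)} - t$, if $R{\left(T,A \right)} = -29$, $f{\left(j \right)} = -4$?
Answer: $506 - 3 i \sqrt{11} \approx 506.0 - 9.9499 i$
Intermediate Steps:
$P{\left(z,q \right)} = -54 - 16 q$ ($P{\left(z,q \right)} = -8 + \left(\left(-4 + 6 \left(-2\right)\right) q - 46\right) = -8 + \left(\left(-4 - 12\right) q - 46\right) = -8 - \left(46 + 16 q\right) = -54 - 16 q$)
$t = 3 i \sqrt{11}$ ($t = \sqrt{-70 - 29} = \sqrt{-99} = 3 i \sqrt{11} \approx 9.9499 i$)
$P{\left(26,-35 \right)} - t = \left(-54 - -560\right) - 3 i \sqrt{11} = \left(-54 + 560\right) - 3 i \sqrt{11} = 506 - 3 i \sqrt{11}$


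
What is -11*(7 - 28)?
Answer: 231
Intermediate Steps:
-11*(7 - 28) = -11*(-21) = 231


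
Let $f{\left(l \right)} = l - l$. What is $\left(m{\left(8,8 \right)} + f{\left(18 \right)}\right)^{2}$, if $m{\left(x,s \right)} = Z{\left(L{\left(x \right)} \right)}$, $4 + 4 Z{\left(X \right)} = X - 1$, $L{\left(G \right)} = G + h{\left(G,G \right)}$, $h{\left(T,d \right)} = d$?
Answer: $\frac{121}{16} \approx 7.5625$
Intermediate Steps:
$f{\left(l \right)} = 0$
$L{\left(G \right)} = 2 G$ ($L{\left(G \right)} = G + G = 2 G$)
$Z{\left(X \right)} = - \frac{5}{4} + \frac{X}{4}$ ($Z{\left(X \right)} = -1 + \frac{X - 1}{4} = -1 + \frac{-1 + X}{4} = -1 + \left(- \frac{1}{4} + \frac{X}{4}\right) = - \frac{5}{4} + \frac{X}{4}$)
$m{\left(x,s \right)} = - \frac{5}{4} + \frac{x}{2}$ ($m{\left(x,s \right)} = - \frac{5}{4} + \frac{2 x}{4} = - \frac{5}{4} + \frac{x}{2}$)
$\left(m{\left(8,8 \right)} + f{\left(18 \right)}\right)^{2} = \left(\left(- \frac{5}{4} + \frac{1}{2} \cdot 8\right) + 0\right)^{2} = \left(\left(- \frac{5}{4} + 4\right) + 0\right)^{2} = \left(\frac{11}{4} + 0\right)^{2} = \left(\frac{11}{4}\right)^{2} = \frac{121}{16}$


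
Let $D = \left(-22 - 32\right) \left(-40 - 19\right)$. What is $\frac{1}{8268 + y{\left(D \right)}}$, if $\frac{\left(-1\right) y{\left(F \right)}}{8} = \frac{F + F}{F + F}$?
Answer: $\frac{1}{8260} \approx 0.00012107$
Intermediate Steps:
$D = 3186$ ($D = \left(-54\right) \left(-59\right) = 3186$)
$y{\left(F \right)} = -8$ ($y{\left(F \right)} = - 8 \frac{F + F}{F + F} = - 8 \frac{2 F}{2 F} = - 8 \cdot 2 F \frac{1}{2 F} = \left(-8\right) 1 = -8$)
$\frac{1}{8268 + y{\left(D \right)}} = \frac{1}{8268 - 8} = \frac{1}{8260}$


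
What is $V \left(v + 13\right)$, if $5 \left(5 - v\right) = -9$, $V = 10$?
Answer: $198$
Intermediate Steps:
$v = \frac{34}{5}$ ($v = 5 - - \frac{9}{5} = 5 + \frac{9}{5} = \frac{34}{5} \approx 6.8$)
$V \left(v + 13\right) = 10 \left(\frac{34}{5} + 13\right) = 10 \cdot \frac{99}{5} = 198$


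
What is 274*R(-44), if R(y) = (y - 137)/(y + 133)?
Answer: -49594/89 ≈ -557.24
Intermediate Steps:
R(y) = (-137 + y)/(133 + y)
274*R(-44) = 274*((-137 - 44)/(133 - 44)) = 274*(-181/89) = -49594/89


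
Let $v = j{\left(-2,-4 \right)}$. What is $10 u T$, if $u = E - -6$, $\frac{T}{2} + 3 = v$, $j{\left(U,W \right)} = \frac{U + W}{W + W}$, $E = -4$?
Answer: $-90$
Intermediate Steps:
$j{\left(U,W \right)} = \frac{U + W}{2 W}$
$v = \frac{3}{4}$ ($v = \frac{-2 - 4}{2 \left(-4\right)} = \frac{1}{2} \left(- \frac{1}{4}\right) \left(-6\right) = \frac{3}{4} \approx 0.75$)
$T = - \frac{9}{2}$ ($T = -6 + 2 \cdot \frac{3}{4} = -6 + \frac{3}{2} = - \frac{9}{2} \approx -4.5$)
$u = 2$ ($u = -4 - -6 = -4 + 6 = 2$)
$10 u T = 10 \cdot 2 \left(- \frac{9}{2}\right) = 20 \left(- \frac{9}{2}\right) = -90$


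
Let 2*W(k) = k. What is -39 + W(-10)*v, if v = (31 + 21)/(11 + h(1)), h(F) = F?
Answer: -182/3 ≈ -60.667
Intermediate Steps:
v = 13/3 (v = (31 + 21)/(11 + 1) = 52/12 = 52*(1/12) = 13/3 ≈ 4.3333)
W(k) = k/2
-39 + W(-10)*v = -39 + ((½)*(-10))*(13/3) = -39 - 5*13/3 = -39 - 65/3 = -182/3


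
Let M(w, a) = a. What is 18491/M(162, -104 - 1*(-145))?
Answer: 451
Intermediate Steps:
18491/M(162, -104 - 1*(-145)) = 18491/(-104 - 1*(-145)) = 18491/(-104 + 145) = 18491/41 = 18491*(1/41) = 451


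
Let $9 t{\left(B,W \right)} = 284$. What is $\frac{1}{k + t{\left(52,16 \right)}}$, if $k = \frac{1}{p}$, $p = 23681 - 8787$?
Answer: $\frac{134046}{4229905} \approx 0.03169$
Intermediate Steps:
$p = 14894$ ($p = 23681 - 8787 = 14894$)
$t{\left(B,W \right)} = \frac{284}{9}$ ($t{\left(B,W \right)} = \frac{1}{9} \cdot 284 = \frac{284}{9}$)
$k = \frac{1}{14894} \approx 6.7141 \cdot 10^{-5}$
$\frac{1}{k + t{\left(52,16 \right)}} = \frac{1}{\frac{1}{14894} + \frac{284}{9}} = \frac{1}{\frac{4229905}{134046}} = \frac{134046}{4229905}$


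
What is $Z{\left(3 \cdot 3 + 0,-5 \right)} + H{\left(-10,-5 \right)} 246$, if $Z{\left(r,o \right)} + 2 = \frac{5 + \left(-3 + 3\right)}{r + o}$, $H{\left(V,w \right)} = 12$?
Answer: $\frac{11805}{4} \approx 2951.3$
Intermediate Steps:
$Z{\left(r,o \right)} = -2 + \frac{5}{o + r}$ ($Z{\left(r,o \right)} = -2 + \frac{5 + \left(-3 + 3\right)}{r + o} = -2 + \frac{5 + 0}{o + r} = -2 + \frac{5}{o + r}$)
$Z{\left(3 \cdot 3 + 0,-5 \right)} + H{\left(-10,-5 \right)} 246 = \frac{5 - -10 - 2 \left(3 \cdot 3 + 0\right)}{-5 + \left(3 \cdot 3 + 0\right)} + 12 \cdot 246 = \frac{5 + 10 - 2 \left(9 + 0\right)}{-5 + \left(9 + 0\right)} + 2952 = \frac{5 + 10 - 18}{-5 + 9} + 2952 = \frac{5 + 10 - 18}{4} + 2952 = \frac{1}{4} \left(-3\right) + 2952 = - \frac{3}{4} + 2952 = \frac{11805}{4}$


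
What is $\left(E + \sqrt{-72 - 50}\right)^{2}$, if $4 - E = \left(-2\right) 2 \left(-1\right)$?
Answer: $-122$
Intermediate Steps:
$E = 0$ ($E = 4 - \left(-2\right) 2 \left(-1\right) = 4 - \left(-4\right) \left(-1\right) = 4 - 4 = 0$)
$\left(E + \sqrt{-72 - 50}\right)^{2} = \left(0 + \sqrt{-72 - 50}\right)^{2} = \left(0 + \sqrt{-122}\right)^{2} = \left(0 + i \sqrt{122}\right)^{2} = \left(i \sqrt{122}\right)^{2} = -122$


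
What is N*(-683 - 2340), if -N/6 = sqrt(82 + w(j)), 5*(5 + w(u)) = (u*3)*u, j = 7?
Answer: 36276*sqrt(665)/5 ≈ 1.8709e+5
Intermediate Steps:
w(u) = -5 + 3*u**2/5 (w(u) = -5 + ((u*3)*u)/5 = -5 + ((3*u)*u)/5 = -5 + (3*u**2)/5 = -5 + 3*u**2/5)
N = -12*sqrt(665)/5 (N = -6*sqrt(82 + (-5 + (3/5)*7**2)) = -6*sqrt(82 + (-5 + (3/5)*49)) = -6*sqrt(82 + (-5 + 147/5)) = -6*sqrt(82 + 122/5) = -12*sqrt(665)/5 ≈ -61.890)
N*(-683 - 2340) = (-12*sqrt(665)/5)*(-683 - 2340) = -12*sqrt(665)/5*(-3023) = 36276*sqrt(665)/5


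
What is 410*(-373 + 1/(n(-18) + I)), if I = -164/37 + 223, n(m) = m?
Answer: -27679960/181 ≈ -1.5293e+5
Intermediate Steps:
I = 8087/37 (I = -164*1/37 + 223 = -164/37 + 223 = 8087/37 ≈ 218.57)
410*(-373 + 1/(n(-18) + I)) = 410*(-373 + 1/(-18 + 8087/37)) = 410*(-373 + 1/(7421/37)) = 410*(-373 + 37/7421) = 410*(-2767996/7421) = -27679960/181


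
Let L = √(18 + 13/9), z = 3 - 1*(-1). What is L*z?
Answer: 20*√7/3 ≈ 17.638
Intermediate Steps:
z = 4 (z = 3 + 1 = 4)
L = 5*√7/3 (L = √(18 + 13*(⅑)) = √(18 + 13/9) = √(175/9) = 5*√7/3 ≈ 4.4096)
L*z = (5*√7/3)*4 = 20*√7/3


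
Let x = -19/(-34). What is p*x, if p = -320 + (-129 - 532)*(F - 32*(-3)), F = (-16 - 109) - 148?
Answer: 2216863/34 ≈ 65202.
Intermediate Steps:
F = -273 (F = -125 - 148 = -273)
p = 116677 (p = -320 + (-129 - 532)*(-273 - 32*(-3)) = -320 - 661*(-273 + 96) = -320 - 661*(-177) = -320 + 116997 = 116677)
x = 19/34 (x = -19*(-1/34) = 19/34 ≈ 0.55882)
p*x = 116677*(19/34) = 2216863/34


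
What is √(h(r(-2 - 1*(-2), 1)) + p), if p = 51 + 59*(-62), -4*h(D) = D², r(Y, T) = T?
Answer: I*√14429/2 ≈ 60.06*I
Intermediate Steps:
h(D) = -D²/4
p = -3607 (p = 51 - 3658 = -3607)
√(h(r(-2 - 1*(-2), 1)) + p) = √(-¼*1² - 3607) = √(-¼*1 - 3607) = √(-¼ - 3607) = √(-14429/4) = I*√14429/2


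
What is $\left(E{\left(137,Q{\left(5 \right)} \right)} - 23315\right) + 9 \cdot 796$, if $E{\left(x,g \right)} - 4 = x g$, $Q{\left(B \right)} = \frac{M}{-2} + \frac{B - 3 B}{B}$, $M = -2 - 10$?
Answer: $-15599$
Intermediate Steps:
$M = -12$ ($M = -2 - 10 = -12$)
$Q{\left(B \right)} = 4$ ($Q{\left(B \right)} = - \frac{12}{-2} + \frac{B - 3 B}{B} = \left(-12\right) \left(- \frac{1}{2}\right) + \frac{\left(-2\right) B}{B} = 6 - 2 = 4$)
$E{\left(x,g \right)} = 4 + g x$ ($E{\left(x,g \right)} = 4 + x g = 4 + g x$)
$\left(E{\left(137,Q{\left(5 \right)} \right)} - 23315\right) + 9 \cdot 796 = \left(\left(4 + 4 \cdot 137\right) - 23315\right) + 9 \cdot 796 = \left(\left(4 + 548\right) - 23315\right) + 7164 = \left(552 - 23315\right) + 7164 = -22763 + 7164 = -15599$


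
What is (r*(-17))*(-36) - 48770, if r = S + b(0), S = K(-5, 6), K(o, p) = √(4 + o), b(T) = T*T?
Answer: -48770 + 612*I ≈ -48770.0 + 612.0*I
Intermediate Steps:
b(T) = T²
S = I (S = √(4 - 5) = √(-1) = I ≈ 1.0*I)
r = I (r = I + 0² = I + 0 = I ≈ 1.0*I)
(r*(-17))*(-36) - 48770 = (I*(-17))*(-36) - 48770 = -17*I*(-36) - 48770 = 612*I - 48770 = -48770 + 612*I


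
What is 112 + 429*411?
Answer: 176431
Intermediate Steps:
112 + 429*411 = 112 + 176319 = 176431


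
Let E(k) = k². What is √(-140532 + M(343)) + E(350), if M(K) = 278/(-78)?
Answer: 122500 + I*√213754593/39 ≈ 1.225e+5 + 374.88*I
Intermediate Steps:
M(K) = -139/39 (M(K) = 278*(-1/78) = -139/39)
√(-140532 + M(343)) + E(350) = √(-140532 - 139/39) + 350² = √(-5480887/39) + 122500 = I*√213754593/39 + 122500 = 122500 + I*√213754593/39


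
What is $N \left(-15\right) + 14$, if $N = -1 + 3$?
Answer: $-16$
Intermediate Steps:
$N = 2$
$N \left(-15\right) + 14 = 2 \left(-15\right) + 14 = -30 + 14 = -16$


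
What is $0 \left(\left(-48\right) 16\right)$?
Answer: $0$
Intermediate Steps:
$0 \left(\left(-48\right) 16\right) = 0 \left(-768\right) = 0$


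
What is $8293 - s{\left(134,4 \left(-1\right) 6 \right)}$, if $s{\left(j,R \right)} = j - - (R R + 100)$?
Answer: $7483$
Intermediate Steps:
$s{\left(j,R \right)} = 100 + j + R^{2}$ ($s{\left(j,R \right)} = j - - (R^{2} + 100) = j - - (100 + R^{2}) = j - \left(-100 - R^{2}\right) = j + \left(100 + R^{2}\right) = 100 + j + R^{2}$)
$8293 - s{\left(134,4 \left(-1\right) 6 \right)} = 8293 - \left(100 + 134 + \left(4 \left(-1\right) 6\right)^{2}\right) = 8293 - \left(100 + 134 + \left(\left(-4\right) 6\right)^{2}\right) = 8293 - \left(100 + 134 + \left(-24\right)^{2}\right) = 8293 - \left(100 + 134 + 576\right) = 8293 - 810 = 7483$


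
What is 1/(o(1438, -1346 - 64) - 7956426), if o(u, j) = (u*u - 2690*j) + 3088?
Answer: -1/2092594 ≈ -4.7788e-7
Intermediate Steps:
o(u, j) = 3088 + u**2 - 2690*j (o(u, j) = (u**2 - 2690*j) + 3088 = 3088 + u**2 - 2690*j)
1/(o(1438, -1346 - 64) - 7956426) = 1/((3088 + 1438**2 - 2690*(-1346 - 64)) - 7956426) = 1/((3088 + 2067844 - 2690*(-1410)) - 7956426) = 1/((3088 + 2067844 + 3792900) - 7956426) = 1/(5863832 - 7956426) = 1/(-2092594) = -1/2092594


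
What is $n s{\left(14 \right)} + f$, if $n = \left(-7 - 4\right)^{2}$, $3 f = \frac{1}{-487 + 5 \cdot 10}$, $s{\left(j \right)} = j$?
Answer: $\frac{2220833}{1311} \approx 1694.0$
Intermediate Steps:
$f = - \frac{1}{1311}$ ($f = \frac{1}{3 \left(-487 + 5 \cdot 10\right)} = \frac{1}{3 \left(-487 + 50\right)} = \frac{1}{3 \left(-437\right)} = \frac{1}{3} \left(- \frac{1}{437}\right) = - \frac{1}{1311} \approx -0.00076278$)
$n = 121$ ($n = \left(-11\right)^{2} = 121$)
$n s{\left(14 \right)} + f = 121 \cdot 14 - \frac{1}{1311} = 1694 - \frac{1}{1311} = \frac{2220833}{1311}$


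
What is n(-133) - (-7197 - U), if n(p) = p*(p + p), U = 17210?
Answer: 59785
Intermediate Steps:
n(p) = 2*p**2 (n(p) = p*(2*p) = 2*p**2)
n(-133) - (-7197 - U) = 2*(-133)**2 - (-7197 - 1*17210) = 2*17689 - (-7197 - 17210) = 35378 - 1*(-24407) = 35378 + 24407 = 59785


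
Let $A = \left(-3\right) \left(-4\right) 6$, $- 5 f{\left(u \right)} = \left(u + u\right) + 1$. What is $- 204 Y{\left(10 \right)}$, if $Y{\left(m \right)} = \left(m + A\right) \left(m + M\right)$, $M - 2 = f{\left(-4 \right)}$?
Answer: $- \frac{1120776}{5} \approx -2.2416 \cdot 10^{5}$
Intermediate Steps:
$f{\left(u \right)} = - \frac{1}{5} - \frac{2 u}{5}$ ($f{\left(u \right)} = - \frac{\left(u + u\right) + 1}{5} = - \frac{2 u + 1}{5} = - \frac{1 + 2 u}{5} = - \frac{1}{5} - \frac{2 u}{5}$)
$M = \frac{17}{5}$ ($M = 2 - - \frac{7}{5} = 2 + \left(- \frac{1}{5} + \frac{8}{5}\right) = 2 + \frac{7}{5} = \frac{17}{5} \approx 3.4$)
$A = 72$ ($A = 12 \cdot 6 = 72$)
$Y{\left(m \right)} = \left(72 + m\right) \left(\frac{17}{5} + m\right)$ ($Y{\left(m \right)} = \left(m + 72\right) \left(m + \frac{17}{5}\right) = \left(72 + m\right) \left(\frac{17}{5} + m\right)$)
$- 204 Y{\left(10 \right)} = - 204 \left(\frac{1224}{5} + 10^{2} + \frac{377}{5} \cdot 10\right) = - 204 \left(\frac{1224}{5} + 100 + 754\right) = \left(-204\right) \frac{5494}{5} = - \frac{1120776}{5}$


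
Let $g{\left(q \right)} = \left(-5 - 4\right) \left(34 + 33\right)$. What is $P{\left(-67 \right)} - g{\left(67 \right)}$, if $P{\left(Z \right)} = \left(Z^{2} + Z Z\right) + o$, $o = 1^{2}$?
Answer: $9582$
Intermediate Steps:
$o = 1$
$g{\left(q \right)} = -603$ ($g{\left(q \right)} = \left(-9\right) 67 = -603$)
$P{\left(Z \right)} = 1 + 2 Z^{2}$ ($P{\left(Z \right)} = \left(Z^{2} + Z Z\right) + 1 = \left(Z^{2} + Z^{2}\right) + 1 = 2 Z^{2} + 1 = 1 + 2 Z^{2}$)
$P{\left(-67 \right)} - g{\left(67 \right)} = \left(1 + 2 \left(-67\right)^{2}\right) - -603 = \left(1 + 2 \cdot 4489\right) + 603 = \left(1 + 8978\right) + 603 = 8979 + 603 = 9582$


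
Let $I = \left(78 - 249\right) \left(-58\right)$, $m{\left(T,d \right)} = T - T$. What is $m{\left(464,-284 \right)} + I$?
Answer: $9918$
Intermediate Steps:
$m{\left(T,d \right)} = 0$
$I = 9918$ ($I = \left(-171\right) \left(-58\right) = 9918$)
$m{\left(464,-284 \right)} + I = 0 + 9918 = 9918$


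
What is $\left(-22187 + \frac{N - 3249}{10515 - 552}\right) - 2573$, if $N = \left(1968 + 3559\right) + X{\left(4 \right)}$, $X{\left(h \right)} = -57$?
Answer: $- \frac{246681659}{9963} \approx -24760.0$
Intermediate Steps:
$N = 5470$ ($N = \left(1968 + 3559\right) - 57 = 5527 - 57 = 5470$)
$\left(-22187 + \frac{N - 3249}{10515 - 552}\right) - 2573 = \left(-22187 + \frac{5470 - 3249}{10515 - 552}\right) - 2573 = \left(-22187 + \frac{2221}{10515 - 552}\right) - 2573 = \left(-22187 + \frac{2221}{9963}\right) - 2573 = - \frac{221046860}{9963} - 2573 = - \frac{246681659}{9963}$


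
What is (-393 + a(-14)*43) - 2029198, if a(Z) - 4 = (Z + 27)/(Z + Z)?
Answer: -56824291/28 ≈ -2.0294e+6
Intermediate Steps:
a(Z) = 4 + (27 + Z)/(2*Z) (a(Z) = 4 + (Z + 27)/(Z + Z) = 4 + (27 + Z)/((2*Z)) = 4 + (27 + Z)*(1/(2*Z)) = 4 + (27 + Z)/(2*Z))
(-393 + a(-14)*43) - 2029198 = (-393 + ((9/2)*(3 - 14)/(-14))*43) - 2029198 = (-393 + ((9/2)*(-1/14)*(-11))*43) - 2029198 = (-393 + (99/28)*43) - 2029198 = (-393 + 4257/28) - 2029198 = -6747/28 - 2029198 = -56824291/28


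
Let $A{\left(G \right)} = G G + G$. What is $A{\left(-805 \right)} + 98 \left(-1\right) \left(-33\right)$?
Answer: $650454$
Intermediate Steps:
$A{\left(G \right)} = G + G^{2}$ ($A{\left(G \right)} = G^{2} + G = G + G^{2}$)
$A{\left(-805 \right)} + 98 \left(-1\right) \left(-33\right) = - 805 \left(1 - 805\right) + 98 \left(-1\right) \left(-33\right) = \left(-805\right) \left(-804\right) - -3234 = 647220 + 3234 = 650454$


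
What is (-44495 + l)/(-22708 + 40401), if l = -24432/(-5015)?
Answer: -223117993/88730395 ≈ -2.5146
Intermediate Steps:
l = 24432/5015 (l = -24432*(-1/5015) = 24432/5015 ≈ 4.8718)
(-44495 + l)/(-22708 + 40401) = (-44495 + 24432/5015)/(-22708 + 40401) = -223117993/5015/17693 = -223117993/5015*1/17693 = -223117993/88730395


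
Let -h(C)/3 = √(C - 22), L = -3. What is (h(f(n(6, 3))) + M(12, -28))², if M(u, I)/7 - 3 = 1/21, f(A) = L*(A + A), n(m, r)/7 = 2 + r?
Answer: -14696/9 - 256*I*√58 ≈ -1632.9 - 1949.6*I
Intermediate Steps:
n(m, r) = 14 + 7*r (n(m, r) = 7*(2 + r) = 14 + 7*r)
f(A) = -6*A (f(A) = -3*(A + A) = -6*A)
M(u, I) = 64/3 (M(u, I) = 21 + 7/21 = 21 + 7*(1/21) = 21 + ⅓ = 64/3)
h(C) = -3*√(-22 + C) (h(C) = -3*√(C - 22) = -3*√(-22 + C))
(h(f(n(6, 3))) + M(12, -28))² = (-3*√(-22 - 6*(14 + 7*3)) + 64/3)² = (-3*√(-22 - 6*(14 + 21)) + 64/3)² = (-3*√(-22 - 6*35) + 64/3)² = (-3*√(-22 - 210) + 64/3)² = (-6*I*√58 + 64/3)² = (64/3 - 6*I*√58)²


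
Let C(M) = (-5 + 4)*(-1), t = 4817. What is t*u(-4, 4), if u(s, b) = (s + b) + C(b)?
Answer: 4817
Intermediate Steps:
C(M) = 1 (C(M) = -1*(-1) = 1)
u(s, b) = 1 + b + s (u(s, b) = (s + b) + 1 = (b + s) + 1 = 1 + b + s)
t*u(-4, 4) = 4817*(1 + 4 - 4) = 4817*1 = 4817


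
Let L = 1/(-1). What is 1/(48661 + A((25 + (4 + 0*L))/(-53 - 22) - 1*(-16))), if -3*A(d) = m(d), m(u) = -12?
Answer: 1/48665 ≈ 2.0549e-5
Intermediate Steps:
L = -1
A(d) = 4 (A(d) = -1/3*(-12) = 4)
1/(48661 + A((25 + (4 + 0*L))/(-53 - 22) - 1*(-16))) = 1/(48661 + 4) = 1/48665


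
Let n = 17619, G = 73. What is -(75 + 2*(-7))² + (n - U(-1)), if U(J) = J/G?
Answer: 1014555/73 ≈ 13898.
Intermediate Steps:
U(J) = J/73
-(75 + 2*(-7))² + (n - U(-1)) = -(75 + 2*(-7))² + (17619 - (-1)/73) = -(75 - 14)² + (17619 - 1*(-1/73)) = -1*61² + (17619 + 1/73) = -1*3721 + 1286188/73 = -3721 + 1286188/73 = 1014555/73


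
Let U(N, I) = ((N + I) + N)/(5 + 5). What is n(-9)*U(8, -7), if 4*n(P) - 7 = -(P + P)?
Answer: 45/8 ≈ 5.6250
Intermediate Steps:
U(N, I) = N/5 + I/10 (U(N, I) = ((I + N) + N)/10 = (I + 2*N)*(1/10) = N/5 + I/10)
n(P) = 7/4 - P/2 (n(P) = 7/4 + (-(P + P))/4 = 7/4 + (-2*P)/4 = 7/4 - P/2)
n(-9)*U(8, -7) = (7/4 - 1/2*(-9))*((1/5)*8 + (1/10)*(-7)) = (7/4 + 9/2)*(8/5 - 7/10) = (25/4)*(9/10) = 45/8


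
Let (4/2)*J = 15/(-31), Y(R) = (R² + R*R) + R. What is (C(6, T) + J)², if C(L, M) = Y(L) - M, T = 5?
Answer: 20349121/3844 ≈ 5293.7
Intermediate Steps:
Y(R) = R + 2*R² (Y(R) = (R² + R²) + R = 2*R² + R = R + 2*R²)
C(L, M) = -M + L*(1 + 2*L) (C(L, M) = L*(1 + 2*L) - M = -M + L*(1 + 2*L))
J = -15/62 (J = (15/(-31))/2 = (15*(-1/31))/2 = (½)*(-15/31) = -15/62 ≈ -0.24194)
(C(6, T) + J)² = ((-1*5 + 6*(1 + 2*6)) - 15/62)² = ((-5 + 6*(1 + 12)) - 15/62)² = ((-5 + 6*13) - 15/62)² = ((-5 + 78) - 15/62)² = (73 - 15/62)² = (4511/62)² = 20349121/3844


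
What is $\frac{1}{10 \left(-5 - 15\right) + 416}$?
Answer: $\frac{1}{216} \approx 0.0046296$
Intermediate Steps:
$\frac{1}{10 \left(-5 - 15\right) + 416} = \frac{1}{10 \left(-20\right) + 416} = \frac{1}{-200 + 416} = \frac{1}{216}$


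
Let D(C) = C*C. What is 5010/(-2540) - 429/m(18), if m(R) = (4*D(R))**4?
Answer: -235562677290737/119426986082304 ≈ -1.9724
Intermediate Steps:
D(C) = C**2
m(R) = 256*R**8 (m(R) = (4*R**2)**4 = 256*R**8)
5010/(-2540) - 429/m(18) = 5010/(-2540) - 429/(256*18**8) = 5010*(-1/2540) - 429/(256*11019960576) = -501/254 - 429/2821109907456 = -501/254 - 429*1/2821109907456 = -501/254 - 143/940369969152 = -235562677290737/119426986082304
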